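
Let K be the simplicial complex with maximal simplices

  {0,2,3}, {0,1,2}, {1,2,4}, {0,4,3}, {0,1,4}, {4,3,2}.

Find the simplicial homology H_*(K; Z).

H_0 ≅ Z,  H_1 = 0,  H_2 ≅ Z.

K has 5 vertices, 9 edges, 6 triangles.
rank ∂_0 = 0, rank ∂_1 = 4 ⇒ b_0 = 5 − 0 − 4 = 1; all invariant factors of ∂_1 are 1 so no torsion. So H_0 ≅ Z.
rank ∂_1 = 4, rank ∂_2 = 5 ⇒ b_1 = 9 − 4 − 5 = 0; all invariant factors of ∂_2 are 1 so no torsion. So H_1 ≅ 0.
rank ∂_2 = 5, rank ∂_3 = 0 ⇒ b_2 = 6 − 5 − 0 = 1. So H_2 ≅ Z.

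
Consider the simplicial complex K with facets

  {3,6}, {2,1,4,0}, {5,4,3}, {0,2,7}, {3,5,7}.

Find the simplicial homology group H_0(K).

H_0 ≅ Z.

Order the vertices as 0 < 1 < 2 < 3 < 4 < 5 < 6 < 7. Listing each simplex with vertices in this order, K has dimension 3 with simplices:

  0-simplices (8): [0], [1], [2], [3], [4], [5], [6], [7]
  1-simplices (14): [0,1], [0,2], [0,4], [0,7], [1,2], [1,4], [2,4], [2,7], [3,4], [3,5], [3,6], [3,7], [4,5], [5,7]
  2-simplices (7): [0,1,2], [0,1,4], [0,2,4], [0,2,7], [1,2,4], [3,4,5], [3,5,7]
  3-simplices (1): [0,1,2,4]

Hence C_0 ≅ Z^8, C_1 ≅ Z^14, C_2 ≅ Z^7, C_3 ≅ Z^1.

The boundary map ∂_1: C_1 → C_0 sends each edge [p,q] (with p < q) to q − p. For instance
  ∂[1,4] = [4] − [1].
The 8×14 boundary matrix has rank 7 and Smith normal form diag(1,1,1,1,1,1,1).

Boundary ∂_2: C_2 → C_1 maps a triangle to the signed sum of its edges. For instance
  ∂[0,2,7] = [2,7] − [0,7] + [0,2],
  ∂[3,4,5] = [4,5] − [3,5] + [3,4].
This gives a 14×7 integer matrix of rank 6; reducing to Smith normal form yields diagonal entries (1,1,1,1,1,1).

The boundary map ∂_3: C_3 → C_2 sends each 3-simplex σ to the alternating sum Σ_i (−1)^i (σ with its i-th vertex removed). For instance
  ∂[0,1,2,4] = [1,2,4] − [0,2,4] + [0,1,4] − [0,1,2].
The resulting 7×1 matrix has rank 1, and its Smith normal form has invariant factors (1).

Reading off H_k = ker ∂_k / im ∂_{k+1}:

  H_0: rank C_0 − rank ∂_1 = 8 − 7 = 1, and the invariant factors of ∂_1 are all 1, so H_0 ≅ Z.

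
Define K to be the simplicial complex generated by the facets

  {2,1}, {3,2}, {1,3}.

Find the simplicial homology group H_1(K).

H_1 ≅ Z.

We work with the vertex ordering 1 < 2 < 3. The simplices of K, each written with vertices in increasing order, are:

  0-simplices (3): [1], [2], [3]
  1-simplices (3): [1,2], [1,3], [2,3]

giving chain groups C_0 ≅ Z^3, C_1 ≅ Z^3.

∂_1: C_1 → C_0 maps an edge to its endpoints' difference, ∂[p,q] = q − p.
This gives a 3×3 integer matrix of rank 2; reducing to Smith normal form yields diagonal entries (1,1).

From H_k ≅ ker(∂_k) / im(∂_{k+1}) we obtain:

  H_1: rank ker ∂_1 − rank ∂_2 = (3 − 2) − 0 = 1, and there is no ∂_2, so H_1 ≅ Z.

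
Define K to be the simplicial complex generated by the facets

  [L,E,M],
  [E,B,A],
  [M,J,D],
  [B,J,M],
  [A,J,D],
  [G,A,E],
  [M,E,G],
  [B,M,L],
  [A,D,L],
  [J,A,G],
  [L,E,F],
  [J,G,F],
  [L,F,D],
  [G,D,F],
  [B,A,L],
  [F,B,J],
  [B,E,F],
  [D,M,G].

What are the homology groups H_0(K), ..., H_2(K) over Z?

H_0 ≅ Z,  H_1 ≅ Z ⊕ Z/2,  H_2 = 0.

Take the total order A < B < D < E < F < G < J < L < M on the vertex set. Then K (dimension 2) consists of the simplices:

  0-simplices (9): A, B, D, E, F, G, J, L, M
  1-simplices (27): AB, AD, AE, AG, AJ, AL, BE, BF, BJ, BL, BM, DF, DG, DJ, DL, DM, EF, EG, EL, EM, FG, FJ, FL, GJ, GM, JM, LM
  2-simplices (18): ABE, ABL, ADJ, ADL, AEG, AGJ, BEF, BFJ, BJM, BLM, DFG, DFL, DGM, DJM, EFL, EGM, ELM, FGJ

Hence C_0 ≅ Z^9, C_1 ≅ Z^27, C_2 ≅ Z^18.

The boundary map ∂_1: C_1 → C_0 maps an edge to its endpoints' difference, ∂[p,q] = q − p. For instance
  ∂AL = L − A.
As a 9×27 matrix over Z this has rank 8, with invariant factors (1,1,1,1,1,1,1,1).

Boundary ∂_2: C_2 → C_1 sends each 2-simplex [p,q,r] to [q,r] − [p,r] + [p,q]. For instance
  ∂DFL = FL − DL + DF,
  ∂ELM = LM − EM + EL.
The 27×18 boundary matrix has rank 18 and Smith normal form diag(1,1,1,1,1,1,1,1,1,1,1,1,1,1,1,1,1,2).

Now H_k = ker ∂_k / im ∂_{k+1}, so:

  H_0: rank C_0 − rank ∂_1 = 9 − 8 = 1, and the invariant factors of ∂_1 are all 1, so H_0 = Z.
  H_1: rank ker ∂_1 − rank ∂_2 = (27 − 8) − 18 = 1, and ∂_2 has invariant factor 2 > 1, so H_1 = Z ⊕ Z/2.
  H_2: rank ker ∂_2 − rank ∂_3 = (18 − 18) − 0 = 0, and there is no ∂_3, so H_2 = 0.

As a check, the Euler characteristic is 9 − 27 + 18 = 0, which agrees with 1 − 1 + 0 = 0.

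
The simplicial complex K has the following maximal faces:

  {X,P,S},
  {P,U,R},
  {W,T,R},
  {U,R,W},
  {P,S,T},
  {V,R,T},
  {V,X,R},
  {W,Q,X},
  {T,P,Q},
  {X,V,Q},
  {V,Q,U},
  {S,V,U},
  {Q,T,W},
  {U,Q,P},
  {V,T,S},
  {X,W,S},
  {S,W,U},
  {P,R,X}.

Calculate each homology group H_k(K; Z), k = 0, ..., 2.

We work with the vertex ordering P < Q < R < S < T < U < V < W < X. The simplices of K, each written with vertices in increasing order, are:

  0-simplices (9): P, Q, R, S, T, U, V, W, X
  1-simplices (27): PQ, PR, PS, PT, PU, PX, QT, QU, QV, QW, QX, RT, RU, RV, RW, RX, ST, SU, SV, SW, SX, TV, TW, UV, UW, VX, WX
  2-simplices (18): PQT, PQU, PRU, PRX, PST, PSX, QTW, QUV, QVX, QWX, RTV, RTW, RUW, RVX, STV, SUV, SUW, SWX

giving chain groups C_0 ≅ Z^9, C_1 ≅ Z^27, C_2 ≅ Z^18.

∂_1: C_1 → C_0 is given by ∂[p,q] = [q] − [p].
The 9×27 boundary matrix has rank 8 and Smith normal form diag(1,1,1,1,1,1,1,1).

Boundary ∂_2: C_2 → C_1 maps a triangle to the signed sum of its edges. For instance
  ∂QUV = UV − QV + QU,
  ∂STV = TV − SV + ST.
As a 27×18 matrix over Z this has rank 17, with invariant factors (1,1,1,1,1,1,1,1,1,1,1,1,1,1,1,1,1).

Now H_k = ker ∂_k / im ∂_{k+1}, so:

  H_0: rank C_0 − rank ∂_1 = 9 − 8 = 1, and the invariant factors of ∂_1 are all 1, so H_0 ≅ Z.
  H_1: rank ker ∂_1 − rank ∂_2 = (27 − 8) − 17 = 2, and the invariant factors of ∂_2 are all 1, so H_1 ≅ Z^2.
  H_2: rank ker ∂_2 − rank ∂_3 = (18 − 17) − 0 = 1, and there is no ∂_3, so H_2 ≅ Z.

H_0 ≅ Z,  H_1 ≅ Z^2,  H_2 ≅ Z.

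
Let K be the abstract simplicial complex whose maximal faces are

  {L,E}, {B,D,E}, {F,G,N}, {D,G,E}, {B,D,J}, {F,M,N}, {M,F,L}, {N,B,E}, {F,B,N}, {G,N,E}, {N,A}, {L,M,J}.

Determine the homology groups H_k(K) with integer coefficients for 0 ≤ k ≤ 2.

H_0 = Z,  H_1 = Z^2,  H_2 = 0.

Fix the vertex order A < B < D < E < F < G < J < L < M < N and write every simplex with vertices in increasing order. Then dim K = 2 and the simplices of K are:

  0-simplices (10): A, B, D, E, F, G, J, L, M, N
  1-simplices (21): AN, BD, BE, BF, BJ, BN, DE, DG, DJ, EG, EL, EN, FG, FL, FM, FN, GN, JL, JM, LM, MN
  2-simplices (10): BDE, BDJ, BEN, BFN, DEG, EGN, FGN, FLM, FMN, JLM

so the chain groups are C_0 ≅ Z^10, C_1 ≅ Z^21, C_2 ≅ Z^10.

The boundary map ∂_1: C_1 → C_0 is given by ∂[p,q] = [q] − [p]. For instance
  ∂DG = G − D.
The resulting 10×21 matrix has rank 9, and its Smith normal form has invariant factors (1,1,1,1,1,1,1,1,1).

Boundary ∂_2: C_2 → C_1 acts by ∂[p,q,r] = [q,r] − [p,r] + [p,q]. For instance
  ∂JLM = LM − JM + JL,
  ∂BFN = FN − BN + BF.
The resulting 21×10 matrix has rank 10, and its Smith normal form has invariant factors (1,1,1,1,1,1,1,1,1,1).

From H_k ≅ ker(∂_k) / im(∂_{k+1}) we obtain:

  H_0: rank C_0 − rank ∂_1 = 10 − 9 = 1, and the invariant factors of ∂_1 are all 1, so H_0 ≅ Z.
  H_1: rank ker ∂_1 − rank ∂_2 = (21 − 9) − 10 = 2, and the invariant factors of ∂_2 are all 1, so H_1 ≅ Z^2.
  H_2: rank ker ∂_2 − rank ∂_3 = (10 − 10) − 0 = 0, and there is no ∂_3, so H_2 ≅ 0.

As a check, the Euler characteristic is 10 − 21 + 10 = -1, which agrees with 1 − 2 + 0 = -1.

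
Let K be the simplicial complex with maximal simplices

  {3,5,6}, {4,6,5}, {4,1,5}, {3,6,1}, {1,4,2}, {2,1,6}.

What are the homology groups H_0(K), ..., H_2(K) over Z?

We work with the vertex ordering 1 < 2 < 3 < 4 < 5 < 6. The simplices of K, each written with vertices in increasing order, are:

  0-simplices (6): [1], [2], [3], [4], [5], [6]
  1-simplices (12): [1,2], [1,3], [1,4], [1,5], [1,6], [2,4], [2,6], [3,5], [3,6], [4,5], [4,6], [5,6]
  2-simplices (6): [1,2,4], [1,2,6], [1,3,6], [1,4,5], [3,5,6], [4,5,6]

giving chain groups C_0 ≅ Z^6, C_1 ≅ Z^12, C_2 ≅ Z^6.

∂_1: C_1 → C_0 is given by ∂[p,q] = [q] − [p].
This gives a 6×12 integer matrix of rank 5; reducing to Smith normal form yields diagonal entries (1,1,1,1,1).

The boundary map ∂_2: C_2 → C_1 sends each 2-simplex [p,q,r] to [q,r] − [p,r] + [p,q]. For instance
  ∂[1,4,5] = [4,5] − [1,5] + [1,4],
  ∂[1,2,6] = [2,6] − [1,6] + [1,2].
As a 12×6 matrix over Z this has rank 6, with invariant factors (1,1,1,1,1,1).

Computing H_k = (kernel of ∂_k) / (image of ∂_{k+1}):

  H_0: rank C_0 − rank ∂_1 = 6 − 5 = 1, and the invariant factors of ∂_1 are all 1, so H_0 ≅ Z.
  H_1: rank ker ∂_1 − rank ∂_2 = (12 − 5) − 6 = 1, and the invariant factors of ∂_2 are all 1, so H_1 ≅ Z.
  H_2: rank ker ∂_2 − rank ∂_3 = (6 − 6) − 0 = 0, and there is no ∂_3, so H_2 ≅ 0.

As a check, the Euler characteristic is 6 − 12 + 6 = 0, which agrees with 1 − 1 + 0 = 0.
(K is a triangulation of the cylinder S^1 x I.)

H_0 = Z,  H_1 = Z,  H_2 = 0.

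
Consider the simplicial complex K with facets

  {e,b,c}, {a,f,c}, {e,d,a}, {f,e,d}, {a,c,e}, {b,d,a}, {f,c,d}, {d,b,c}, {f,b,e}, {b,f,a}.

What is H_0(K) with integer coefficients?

We work with the vertex ordering a < b < c < d < e < f. The simplices of K, each written with vertices in increasing order, are:

  0-simplices (6): a, b, c, d, e, f
  1-simplices (15): ab, ac, ad, ae, af, bc, bd, be, bf, cd, ce, cf, de, df, ef
  2-simplices (10): abd, abf, ace, acf, ade, bcd, bce, bef, cdf, def

giving chain groups C_0 ≅ Z^6, C_1 ≅ Z^15, C_2 ≅ Z^10.

Boundary ∂_1: C_1 → C_0 sends each edge [p,q] (with p < q) to q − p.
This gives a 6×15 integer matrix of rank 5; reducing to Smith normal form yields diagonal entries (1,1,1,1,1).

∂_2: C_2 → C_1 maps a triangle to the signed sum of its edges. For instance
  ∂abf = bf − af + ab,
  ∂bef = ef − bf + be.
The resulting 15×10 matrix has rank 10, and its Smith normal form has invariant factors (1,1,1,1,1,1,1,1,1,2).

Now H_k = ker ∂_k / im ∂_{k+1}, so:

  H_0: rank C_0 − rank ∂_1 = 6 − 5 = 1, and the invariant factors of ∂_1 are all 1, so H_0 = Z.

H_0 = Z.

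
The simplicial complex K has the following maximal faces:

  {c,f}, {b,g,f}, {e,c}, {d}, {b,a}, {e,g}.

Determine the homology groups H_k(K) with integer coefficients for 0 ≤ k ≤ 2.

H_0 ≅ Z^2,  H_1 ≅ Z,  H_2 = 0.

Take the total order a < b < c < d < e < f < g on the vertex set. Then K (dimension 2) consists of the simplices:

  0-simplices (7): a, b, c, d, e, f, g
  1-simplices (7): ab, bf, bg, ce, cf, eg, fg
  2-simplices (1): bfg

Hence C_0 ≅ Z^7, C_1 ≅ Z^7, C_2 ≅ Z^1.

Boundary ∂_1: C_1 → C_0 maps an edge to its endpoints' difference, ∂[p,q] = q − p. For instance
  ∂ab = b − a.
This gives a 7×7 integer matrix of rank 5; reducing to Smith normal form yields diagonal entries (1,1,1,1,1).

The boundary map ∂_2: C_2 → C_1 acts by ∂[p,q,r] = [q,r] − [p,r] + [p,q]. For instance
  ∂bfg = fg − bg + bf.
The 7×1 boundary matrix has rank 1 and Smith normal form diag(1).

Reading off H_k = ker ∂_k / im ∂_{k+1}:

  H_0: rank C_0 − rank ∂_1 = 7 − 5 = 2, and the invariant factors of ∂_1 are all 1, so H_0 = Z^2.
  H_1: rank ker ∂_1 − rank ∂_2 = (7 − 5) − 1 = 1, and the invariant factors of ∂_2 are all 1, so H_1 = Z.
  H_2: rank ker ∂_2 − rank ∂_3 = (1 − 1) − 0 = 0, and there is no ∂_3, so H_2 = 0.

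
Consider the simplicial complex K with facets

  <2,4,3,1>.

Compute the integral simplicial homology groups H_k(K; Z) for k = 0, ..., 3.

H_0 = Z,  H_1 = 0,  H_2 = 0,  H_3 = 0.

Order the vertices as 1 < 2 < 3 < 4. Listing each simplex with vertices in this order, K has dimension 3 with simplices:

  0-simplices (4): [1], [2], [3], [4]
  1-simplices (6): [1,2], [1,3], [1,4], [2,3], [2,4], [3,4]
  2-simplices (4): [1,2,3], [1,2,4], [1,3,4], [2,3,4]
  3-simplices (1): [1,2,3,4]

Hence C_0 ≅ Z^4, C_1 ≅ Z^6, C_2 ≅ Z^4, C_3 ≅ Z^1.

Boundary ∂_1: C_1 → C_0 is given by ∂[p,q] = [q] − [p]. For instance
  ∂[1,2] = [2] − [1].
As a 4×6 matrix over Z this has rank 3, with invariant factors (1,1,1).

Boundary ∂_2: C_2 → C_1 acts by ∂[p,q,r] = [q,r] − [p,r] + [p,q]. For instance
  ∂[1,2,4] = [2,4] − [1,4] + [1,2],
  ∂[2,3,4] = [3,4] − [2,4] + [2,3].
This gives a 6×4 integer matrix of rank 3; reducing to Smith normal form yields diagonal entries (1,1,1).

Boundary ∂_3: C_3 → C_2 sends each 3-simplex σ to the alternating sum Σ_i (−1)^i (σ with its i-th vertex removed). For instance
  ∂[1,2,3,4] = [2,3,4] − [1,3,4] + [1,2,4] − [1,2,3].
This gives a 4×1 integer matrix of rank 1; reducing to Smith normal form yields diagonal entries (1).

Computing H_k = (kernel of ∂_k) / (image of ∂_{k+1}):

  H_0: rank C_0 − rank ∂_1 = 4 − 3 = 1, and the invariant factors of ∂_1 are all 1, so H_0 ≅ Z.
  H_1: rank ker ∂_1 − rank ∂_2 = (6 − 3) − 3 = 0, and the invariant factors of ∂_2 are all 1, so H_1 ≅ 0.
  H_2: rank ker ∂_2 − rank ∂_3 = (4 − 3) − 1 = 0, and the invariant factors of ∂_3 are all 1, so H_2 ≅ 0.
  H_3: rank ker ∂_3 − rank ∂_4 = (1 − 1) − 0 = 0, and there is no ∂_4, so H_3 ≅ 0.

As a check, the Euler characteristic is 4 − 6 + 4 − 1 = 1, which agrees with 1 − 0 + 0 − 0 = 1.
(K is a triangulation of the 3-simplex.)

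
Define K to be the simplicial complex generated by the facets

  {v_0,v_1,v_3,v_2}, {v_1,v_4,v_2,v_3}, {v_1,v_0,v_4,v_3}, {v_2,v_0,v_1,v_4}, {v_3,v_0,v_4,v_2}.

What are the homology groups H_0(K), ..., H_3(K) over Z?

K has 5 vertices, 10 edges, 10 triangles, 5 3-simplices.
rank ∂_0 = 0, rank ∂_1 = 4 ⇒ b_0 = 5 − 0 − 4 = 1; all invariant factors of ∂_1 are 1 so no torsion. So H_0 ≅ Z.
rank ∂_1 = 4, rank ∂_2 = 6 ⇒ b_1 = 10 − 4 − 6 = 0; all invariant factors of ∂_2 are 1 so no torsion. So H_1 ≅ 0.
rank ∂_2 = 6, rank ∂_3 = 4 ⇒ b_2 = 10 − 6 − 4 = 0; all invariant factors of ∂_3 are 1 so no torsion. So H_2 ≅ 0.
rank ∂_3 = 4, rank ∂_4 = 0 ⇒ b_3 = 5 − 4 − 0 = 1. So H_3 ≅ Z.

H_0 ≅ Z,  H_1 = 0,  H_2 = 0,  H_3 ≅ Z.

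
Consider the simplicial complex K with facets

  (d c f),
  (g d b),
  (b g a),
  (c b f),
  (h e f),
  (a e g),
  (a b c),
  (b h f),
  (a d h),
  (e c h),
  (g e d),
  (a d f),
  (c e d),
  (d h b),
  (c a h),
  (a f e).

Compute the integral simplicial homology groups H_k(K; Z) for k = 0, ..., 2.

H_0 = Z,  H_1 = Z^2,  H_2 = Z.

Take the total order a < b < c < d < e < f < g < h on the vertex set. Then K (dimension 2) consists of the simplices:

  0-simplices (8): a, b, c, d, e, f, g, h
  1-simplices (24): ab, ac, ad, ae, af, ag, ah, bc, bd, bf, bg, bh, cd, ce, cf, ch, de, df, dg, dh, ef, eg, eh, fh
  2-simplices (16): abc, abg, ach, adf, adh, aef, aeg, bcf, bdg, bdh, bfh, cde, cdf, ceh, deg, efh

so the chain groups are C_0 ≅ Z^8, C_1 ≅ Z^24, C_2 ≅ Z^16.

The boundary map ∂_1: C_1 → C_0 is given by ∂[p,q] = [q] − [p].
The resulting 8×24 matrix has rank 7, and its Smith normal form has invariant factors (1,1,1,1,1,1,1).

The boundary map ∂_2: C_2 → C_1 maps a triangle to the signed sum of its edges. For instance
  ∂deg = eg − dg + de,
  ∂ach = ch − ah + ac.
As a 24×16 matrix over Z this has rank 15, with invariant factors (1,1,1,1,1,1,1,1,1,1,1,1,1,1,1).

Computing H_k = (kernel of ∂_k) / (image of ∂_{k+1}):

  H_0: rank C_0 − rank ∂_1 = 8 − 7 = 1, and the invariant factors of ∂_1 are all 1, so H_0 = Z.
  H_1: rank ker ∂_1 − rank ∂_2 = (24 − 7) − 15 = 2, and the invariant factors of ∂_2 are all 1, so H_1 = Z^2.
  H_2: rank ker ∂_2 − rank ∂_3 = (16 − 15) − 0 = 1, and there is no ∂_3, so H_2 = Z.

(K is a triangulation of the torus T^2.)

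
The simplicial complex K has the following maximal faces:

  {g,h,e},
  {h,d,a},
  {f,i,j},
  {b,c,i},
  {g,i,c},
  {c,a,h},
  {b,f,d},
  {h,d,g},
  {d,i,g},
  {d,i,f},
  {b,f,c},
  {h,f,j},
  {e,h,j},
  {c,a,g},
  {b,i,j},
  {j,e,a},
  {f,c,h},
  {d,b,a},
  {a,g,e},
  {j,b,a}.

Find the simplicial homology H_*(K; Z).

H_0 ≅ Z,  H_1 ≅ Z ⊕ Z/2,  H_2 = 0.

We work with the vertex ordering a < b < c < d < e < f < g < h < i < j. The simplices of K, each written with vertices in increasing order, are:

  0-simplices (10): a, b, c, d, e, f, g, h, i, j
  1-simplices (30): ab, ac, ad, ae, ag, ah, aj, bc, bd, bf, bi, bj, cf, cg, ch, ci, df, dg, dh, di, eg, eh, ej, fh, fi, fj, gh, gi, hj, ij
  2-simplices (20): abd, abj, acg, ach, adh, aeg, aej, bcf, bci, bdf, bij, cfh, cgi, dfi, dgh, dgi, egh, ehj, fhj, fij

giving chain groups C_0 ≅ Z^10, C_1 ≅ Z^30, C_2 ≅ Z^20.

Boundary ∂_1: C_1 → C_0 sends each edge [p,q] (with p < q) to q − p. For instance
  ∂df = f − d.
As a 10×30 matrix over Z this has rank 9, with invariant factors (1,1,1,1,1,1,1,1,1).

The boundary map ∂_2: C_2 → C_1 sends each 2-simplex [p,q,r] to [q,r] − [p,r] + [p,q]. For instance
  ∂bij = ij − bj + bi,
  ∂adh = dh − ah + ad.
The resulting 30×20 matrix has rank 20, and its Smith normal form has invariant factors (1,1,1,1,1,1,1,1,1,1,1,1,1,1,1,1,1,1,1,2).

Computing H_k = (kernel of ∂_k) / (image of ∂_{k+1}):

  H_0: rank C_0 − rank ∂_1 = 10 − 9 = 1, and the invariant factors of ∂_1 are all 1, so H_0 ≅ Z.
  H_1: rank ker ∂_1 − rank ∂_2 = (30 − 9) − 20 = 1, and ∂_2 has invariant factor 2 > 1, so H_1 ≅ Z ⊕ Z/2.
  H_2: rank ker ∂_2 − rank ∂_3 = (20 − 20) − 0 = 0, and there is no ∂_3, so H_2 ≅ 0.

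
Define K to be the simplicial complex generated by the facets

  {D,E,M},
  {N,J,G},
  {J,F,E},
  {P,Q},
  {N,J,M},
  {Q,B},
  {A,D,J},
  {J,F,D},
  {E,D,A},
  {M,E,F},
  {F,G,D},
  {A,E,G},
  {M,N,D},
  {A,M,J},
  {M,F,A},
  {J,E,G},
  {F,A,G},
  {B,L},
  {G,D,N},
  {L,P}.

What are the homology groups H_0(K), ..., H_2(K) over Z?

K has 12 vertices, 28 edges, 16 triangles.
rank ∂_0 = 0, rank ∂_1 = 10 ⇒ b_0 = 12 − 0 − 10 = 2; all invariant factors of ∂_1 are 1 so no torsion. So H_0 ≅ Z^2.
rank ∂_1 = 10, rank ∂_2 = 15 ⇒ b_1 = 28 − 10 − 15 = 3; all invariant factors of ∂_2 are 1 so no torsion. So H_1 ≅ Z^3.
rank ∂_2 = 15, rank ∂_3 = 0 ⇒ b_2 = 16 − 15 − 0 = 1. So H_2 ≅ Z.

H_0 = Z^2,  H_1 = Z^3,  H_2 = Z.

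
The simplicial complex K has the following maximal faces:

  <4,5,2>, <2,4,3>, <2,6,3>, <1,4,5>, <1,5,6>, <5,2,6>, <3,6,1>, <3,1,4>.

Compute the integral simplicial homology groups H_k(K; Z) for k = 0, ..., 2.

H_0 = Z,  H_1 = 0,  H_2 = Z.

Fix the vertex order 1 < 2 < 3 < 4 < 5 < 6 and write every simplex with vertices in increasing order. Then dim K = 2 and the simplices of K are:

  0-simplices (6): [1], [2], [3], [4], [5], [6]
  1-simplices (12): [1,3], [1,4], [1,5], [1,6], [2,3], [2,4], [2,5], [2,6], [3,4], [3,6], [4,5], [5,6]
  2-simplices (8): [1,3,4], [1,3,6], [1,4,5], [1,5,6], [2,3,4], [2,3,6], [2,4,5], [2,5,6]

so the chain groups are C_0 ≅ Z^6, C_1 ≅ Z^12, C_2 ≅ Z^8.

The boundary map ∂_1: C_1 → C_0 sends each edge [p,q] (with p < q) to q − p.
This gives a 6×12 integer matrix of rank 5; reducing to Smith normal form yields diagonal entries (1,1,1,1,1).

The boundary map ∂_2: C_2 → C_1 acts by ∂[p,q,r] = [q,r] − [p,r] + [p,q]. For instance
  ∂[2,3,4] = [3,4] − [2,4] + [2,3],
  ∂[1,3,4] = [3,4] − [1,4] + [1,3].
The resulting 12×8 matrix has rank 7, and its Smith normal form has invariant factors (1,1,1,1,1,1,1).

From H_k ≅ ker(∂_k) / im(∂_{k+1}) we obtain:

  H_0: rank C_0 − rank ∂_1 = 6 − 5 = 1, and the invariant factors of ∂_1 are all 1, so H_0 = Z.
  H_1: rank ker ∂_1 − rank ∂_2 = (12 − 5) − 7 = 0, and the invariant factors of ∂_2 are all 1, so H_1 = 0.
  H_2: rank ker ∂_2 − rank ∂_3 = (8 − 7) − 0 = 1, and there is no ∂_3, so H_2 = Z.

As a check, the Euler characteristic is 6 − 12 + 8 = 2, which agrees with 1 − 0 + 1 = 2.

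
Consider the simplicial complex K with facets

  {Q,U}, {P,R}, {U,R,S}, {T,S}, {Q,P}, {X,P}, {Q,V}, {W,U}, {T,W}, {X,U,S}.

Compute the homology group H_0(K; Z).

K has 9 vertices, 13 edges, 2 triangles.
rank ∂_0 = 0, rank ∂_1 = 8 ⇒ b_0 = 9 − 0 − 8 = 1; all invariant factors of ∂_1 are 1 so no torsion. So H_0 ≅ Z.

H_0 ≅ Z.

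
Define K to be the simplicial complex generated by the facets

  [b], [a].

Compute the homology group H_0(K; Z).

Order the vertices as a < b. Listing each simplex with vertices in this order, K has dimension 0 with simplices:

  0-simplices (2): a, b

Hence C_0 ≅ Z^2.

Now H_k = ker ∂_k / im ∂_{k+1}, so:

  H_0: rank C_0 − rank ∂_1 = 2 − 0 = 2, and there is no ∂_1, so H_0 ≅ Z^2.

(K is a triangulation of a set of 2 points.)

H_0 ≅ Z^2.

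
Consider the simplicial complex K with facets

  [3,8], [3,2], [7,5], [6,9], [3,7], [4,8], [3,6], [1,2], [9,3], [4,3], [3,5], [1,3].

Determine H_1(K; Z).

Order the vertices as 1 < 2 < 3 < 4 < 5 < 6 < 7 < 8 < 9. Listing each simplex with vertices in this order, K has dimension 1 with simplices:

  0-simplices (9): [1], [2], [3], [4], [5], [6], [7], [8], [9]
  1-simplices (12): [1,2], [1,3], [2,3], [3,4], [3,5], [3,6], [3,7], [3,8], [3,9], [4,8], [5,7], [6,9]

Hence C_0 ≅ Z^9, C_1 ≅ Z^12.

Boundary ∂_1: C_1 → C_0 is given by ∂[p,q] = [q] − [p]. For instance
  ∂[5,7] = [7] − [5].
This gives a 9×12 integer matrix of rank 8; reducing to Smith normal form yields diagonal entries (1,1,1,1,1,1,1,1).

Reading off H_k = ker ∂_k / im ∂_{k+1}:

  H_1: rank ker ∂_1 − rank ∂_2 = (12 − 8) − 0 = 4, and there is no ∂_2, so H_1 = Z^4.

(K is a triangulation of a wedge of 4 circles.)

H_1 = Z^4.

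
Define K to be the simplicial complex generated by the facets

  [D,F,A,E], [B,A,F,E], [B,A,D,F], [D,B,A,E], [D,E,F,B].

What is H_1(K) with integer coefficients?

We work with the vertex ordering A < B < D < E < F. The simplices of K, each written with vertices in increasing order, are:

  0-simplices (5): A, B, D, E, F
  1-simplices (10): AB, AD, AE, AF, BD, BE, BF, DE, DF, EF
  2-simplices (10): ABD, ABE, ABF, ADE, ADF, AEF, BDE, BDF, BEF, DEF
  3-simplices (5): ABDE, ABDF, ABEF, ADEF, BDEF

Hence C_0 ≅ Z^5, C_1 ≅ Z^10, C_2 ≅ Z^10, C_3 ≅ Z^5.

Boundary ∂_1: C_1 → C_0 maps an edge to its endpoints' difference, ∂[p,q] = q − p. For instance
  ∂DF = F − D.
This gives a 5×10 integer matrix of rank 4; reducing to Smith normal form yields diagonal entries (1,1,1,1).

Boundary ∂_2: C_2 → C_1 sends each 2-simplex [p,q,r] to [q,r] − [p,r] + [p,q]. For instance
  ∂AEF = EF − AF + AE,
  ∂ABF = BF − AF + AB.
The 10×10 boundary matrix has rank 6 and Smith normal form diag(1,1,1,1,1,1).

Boundary ∂_3: C_3 → C_2 sends each 3-simplex σ to the alternating sum Σ_i (−1)^i (σ with its i-th vertex removed). For instance
  ∂ADEF = DEF − AEF + ADF − ADE,
  ∂ABEF = BEF − AEF + ABF − ABE.
As a 10×5 matrix over Z this has rank 4, with invariant factors (1,1,1,1).

From H_k ≅ ker(∂_k) / im(∂_{k+1}) we obtain:

  H_1: rank ker ∂_1 − rank ∂_2 = (10 − 4) − 6 = 0, and the invariant factors of ∂_2 are all 1, so H_1 = 0.

(K is a triangulation of the 3-sphere S^3.)

H_1 ≅ 0.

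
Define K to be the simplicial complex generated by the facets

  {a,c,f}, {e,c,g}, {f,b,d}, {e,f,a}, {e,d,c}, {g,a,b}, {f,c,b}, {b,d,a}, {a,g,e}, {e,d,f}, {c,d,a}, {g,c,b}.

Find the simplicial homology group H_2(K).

We work with the vertex ordering a < b < c < d < e < f < g. The simplices of K, each written with vertices in increasing order, are:

  0-simplices (7): a, b, c, d, e, f, g
  1-simplices (18): ab, ac, ad, ae, af, ag, bc, bd, bf, bg, cd, ce, cf, cg, de, df, ef, eg
  2-simplices (12): abd, abg, acd, acf, aef, aeg, bcf, bcg, bdf, cde, ceg, def

giving chain groups C_0 ≅ Z^7, C_1 ≅ Z^18, C_2 ≅ Z^12.

The boundary map ∂_1: C_1 → C_0 maps an edge to its endpoints' difference, ∂[p,q] = q − p. For instance
  ∂ag = g − a.
This gives a 7×18 integer matrix of rank 6; reducing to Smith normal form yields diagonal entries (1,1,1,1,1,1).

Boundary ∂_2: C_2 → C_1 maps a triangle to the signed sum of its edges. For instance
  ∂ceg = eg − cg + ce,
  ∂bdf = df − bf + bd.
As a 18×12 matrix over Z this has rank 12, with invariant factors (1,1,1,1,1,1,1,1,1,1,1,2).

From H_k ≅ ker(∂_k) / im(∂_{k+1}) we obtain:

  H_2: rank ker ∂_2 − rank ∂_3 = (12 − 12) − 0 = 0, and there is no ∂_3, so H_2 = 0.

(K is a triangulation of the real projective plane RP^2.)

H_2 = 0.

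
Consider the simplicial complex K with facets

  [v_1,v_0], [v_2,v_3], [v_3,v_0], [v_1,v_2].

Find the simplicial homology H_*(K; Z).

Take the total order v_0 < v_1 < v_2 < v_3 on the vertex set. Then K (dimension 1) consists of the simplices:

  0-simplices (4): [v_0], [v_1], [v_2], [v_3]
  1-simplices (4): [v_0,v_1], [v_0,v_3], [v_1,v_2], [v_2,v_3]

Hence C_0 ≅ Z^4, C_1 ≅ Z^4.

Boundary ∂_1: C_1 → C_0 maps an edge to its endpoints' difference, ∂[p,q] = q − p.
This gives a 4×4 integer matrix of rank 3; reducing to Smith normal form yields diagonal entries (1,1,1).

Computing H_k = (kernel of ∂_k) / (image of ∂_{k+1}):

  H_0: rank C_0 − rank ∂_1 = 4 − 3 = 1, and the invariant factors of ∂_1 are all 1, so H_0 = Z.
  H_1: rank ker ∂_1 − rank ∂_2 = (4 − 3) − 0 = 1, and there is no ∂_2, so H_1 = Z.

As a check, the Euler characteristic is 4 − 4 = 0, which agrees with 1 − 1 = 0.

H_0 ≅ Z,  H_1 ≅ Z.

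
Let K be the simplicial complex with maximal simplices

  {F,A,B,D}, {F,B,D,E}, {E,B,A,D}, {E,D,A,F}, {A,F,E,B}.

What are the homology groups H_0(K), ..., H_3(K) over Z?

H_0 = Z,  H_1 = 0,  H_2 = 0,  H_3 = Z.

Fix the vertex order A < B < D < E < F and write every simplex with vertices in increasing order. Then dim K = 3 and the simplices of K are:

  0-simplices (5): A, B, D, E, F
  1-simplices (10): AB, AD, AE, AF, BD, BE, BF, DE, DF, EF
  2-simplices (10): ABD, ABE, ABF, ADE, ADF, AEF, BDE, BDF, BEF, DEF
  3-simplices (5): ABDE, ABDF, ABEF, ADEF, BDEF

so the chain groups are C_0 ≅ Z^5, C_1 ≅ Z^10, C_2 ≅ Z^10, C_3 ≅ Z^5.

∂_1: C_1 → C_0 maps an edge to its endpoints' difference, ∂[p,q] = q − p.
The 5×10 boundary matrix has rank 4 and Smith normal form diag(1,1,1,1).

∂_2: C_2 → C_1 maps a triangle to the signed sum of its edges. For instance
  ∂ABE = BE − AE + AB,
  ∂BDF = DF − BF + BD.
As a 10×10 matrix over Z this has rank 6, with invariant factors (1,1,1,1,1,1).

∂_3: C_3 → C_2 sends each 3-simplex σ to the alternating sum Σ_i (−1)^i (σ with its i-th vertex removed). For instance
  ∂ABEF = BEF − AEF + ABF − ABE,
  ∂ADEF = DEF − AEF + ADF − ADE.
As a 10×5 matrix over Z this has rank 4, with invariant factors (1,1,1,1).

From H_k ≅ ker(∂_k) / im(∂_{k+1}) we obtain:

  H_0: rank C_0 − rank ∂_1 = 5 − 4 = 1, and the invariant factors of ∂_1 are all 1, so H_0 = Z.
  H_1: rank ker ∂_1 − rank ∂_2 = (10 − 4) − 6 = 0, and the invariant factors of ∂_2 are all 1, so H_1 = 0.
  H_2: rank ker ∂_2 − rank ∂_3 = (10 − 6) − 4 = 0, and the invariant factors of ∂_3 are all 1, so H_2 = 0.
  H_3: rank ker ∂_3 − rank ∂_4 = (5 − 4) − 0 = 1, and there is no ∂_4, so H_3 = Z.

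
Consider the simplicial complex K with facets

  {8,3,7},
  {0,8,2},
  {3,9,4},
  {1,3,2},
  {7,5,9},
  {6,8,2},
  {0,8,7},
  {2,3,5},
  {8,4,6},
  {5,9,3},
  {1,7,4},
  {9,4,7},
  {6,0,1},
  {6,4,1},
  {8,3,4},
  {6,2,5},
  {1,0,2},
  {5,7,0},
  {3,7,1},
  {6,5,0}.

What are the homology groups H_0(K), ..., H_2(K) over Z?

K has 10 vertices, 30 edges, 20 triangles.
rank ∂_0 = 0, rank ∂_1 = 9 ⇒ b_0 = 10 − 0 − 9 = 1; all invariant factors of ∂_1 are 1 so no torsion. So H_0 = Z.
rank ∂_1 = 9, rank ∂_2 = 20 ⇒ b_1 = 30 − 9 − 20 = 1; ∂_2 has invariant factor(s) [2] giving torsion. So H_1 = Z ⊕ Z/2.
rank ∂_2 = 20, rank ∂_3 = 0 ⇒ b_2 = 20 − 20 − 0 = 0. So H_2 = 0.

H_0 ≅ Z,  H_1 ≅ Z ⊕ Z/2,  H_2 = 0.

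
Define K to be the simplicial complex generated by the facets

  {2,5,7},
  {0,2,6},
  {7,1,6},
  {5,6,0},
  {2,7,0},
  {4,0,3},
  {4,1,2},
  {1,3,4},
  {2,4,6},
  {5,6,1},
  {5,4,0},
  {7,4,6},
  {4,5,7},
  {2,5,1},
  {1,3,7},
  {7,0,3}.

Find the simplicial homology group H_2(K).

H_2 = Z.

Order the vertices as 0 < 1 < 2 < 3 < 4 < 5 < 6 < 7. Listing each simplex with vertices in this order, K has dimension 2 with simplices:

  0-simplices (8): [0], [1], [2], [3], [4], [5], [6], [7]
  1-simplices (24): (24 of them)
  2-simplices (16): [0,2,6], [0,2,7], [0,3,4], [0,3,7], [0,4,5], [0,5,6], [1,2,4], [1,2,5], [1,3,4], [1,3,7], [1,5,6], [1,6,7], [2,4,6], [2,5,7], [4,5,7], [4,6,7]

giving chain groups C_0 ≅ Z^8, C_1 ≅ Z^24, C_2 ≅ Z^16.

∂_1: C_1 → C_0 maps an edge to its endpoints' difference, ∂[p,q] = q − p.
The resulting 8×24 matrix has rank 7, and its Smith normal form has invariant factors (1,1,1,1,1,1,1).

The boundary map ∂_2: C_2 → C_1 maps a triangle to the signed sum of its edges. For instance
  ∂[2,5,7] = [5,7] − [2,7] + [2,5],
  ∂[0,3,7] = [3,7] − [0,7] + [0,3].
The 24×16 boundary matrix has rank 15 and Smith normal form diag(1,1,1,1,1,1,1,1,1,1,1,1,1,1,1).

Now H_k = ker ∂_k / im ∂_{k+1}, so:

  H_2: rank ker ∂_2 − rank ∂_3 = (16 − 15) − 0 = 1, and there is no ∂_3, so H_2 = Z.

(K is a triangulation of the torus T^2.)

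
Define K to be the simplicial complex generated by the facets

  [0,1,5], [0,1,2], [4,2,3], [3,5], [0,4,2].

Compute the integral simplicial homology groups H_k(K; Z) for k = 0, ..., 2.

H_0 = Z,  H_1 = Z,  H_2 = 0.

Take the total order 0 < 1 < 2 < 3 < 4 < 5 on the vertex set. Then K (dimension 2) consists of the simplices:

  0-simplices (6): [0], [1], [2], [3], [4], [5]
  1-simplices (10): [0,1], [0,2], [0,4], [0,5], [1,2], [1,5], [2,3], [2,4], [3,4], [3,5]
  2-simplices (4): [0,1,2], [0,1,5], [0,2,4], [2,3,4]

Hence C_0 ≅ Z^6, C_1 ≅ Z^10, C_2 ≅ Z^4.

Boundary ∂_1: C_1 → C_0 is given by ∂[p,q] = [q] − [p].
As a 6×10 matrix over Z this has rank 5, with invariant factors (1,1,1,1,1).

∂_2: C_2 → C_1 sends each 2-simplex [p,q,r] to [q,r] − [p,r] + [p,q]. For instance
  ∂[0,2,4] = [2,4] − [0,4] + [0,2],
  ∂[2,3,4] = [3,4] − [2,4] + [2,3].
This gives a 10×4 integer matrix of rank 4; reducing to Smith normal form yields diagonal entries (1,1,1,1).

Reading off H_k = ker ∂_k / im ∂_{k+1}:

  H_0: rank C_0 − rank ∂_1 = 6 − 5 = 1, and the invariant factors of ∂_1 are all 1, so H_0 ≅ Z.
  H_1: rank ker ∂_1 − rank ∂_2 = (10 − 5) − 4 = 1, and the invariant factors of ∂_2 are all 1, so H_1 ≅ Z.
  H_2: rank ker ∂_2 − rank ∂_3 = (4 − 4) − 0 = 0, and there is no ∂_3, so H_2 ≅ 0.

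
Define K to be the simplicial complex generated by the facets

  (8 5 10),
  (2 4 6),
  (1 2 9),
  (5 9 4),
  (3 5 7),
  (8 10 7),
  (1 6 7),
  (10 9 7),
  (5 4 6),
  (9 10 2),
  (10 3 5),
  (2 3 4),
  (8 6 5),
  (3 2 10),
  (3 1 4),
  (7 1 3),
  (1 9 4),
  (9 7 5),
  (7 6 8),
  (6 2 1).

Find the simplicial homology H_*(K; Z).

H_0 = Z,  H_1 = Z ⊕ Z/2Z,  H_2 = 0.

Take the total order 1 < 2 < 3 < 4 < 5 < 6 < 7 < 8 < 9 < 10 on the vertex set. Then K (dimension 2) consists of the simplices:

  0-simplices (10): [1], [2], [3], [4], [5], [6], [7], [8], [9], [10]
  1-simplices (30): (30 of them)
  2-simplices (20): (20 of them)

giving chain groups C_0 ≅ Z^10, C_1 ≅ Z^30, C_2 ≅ Z^20.

∂_1: C_1 → C_0 maps an edge to its endpoints' difference, ∂[p,q] = q − p. For instance
  ∂[5,7] = [7] − [5].
The resulting 10×30 matrix has rank 9, and its Smith normal form has invariant factors (1,1,1,1,1,1,1,1,1).

The boundary map ∂_2: C_2 → C_1 acts by ∂[p,q,r] = [q,r] − [p,r] + [p,q]. For instance
  ∂[2,3,4] = [3,4] − [2,4] + [2,3],
  ∂[5,6,8] = [6,8] − [5,8] + [5,6].
As a 30×20 matrix over Z this has rank 20, with invariant factors (1,1,1,1,1,1,1,1,1,1,1,1,1,1,1,1,1,1,1,2).

Now H_k = ker ∂_k / im ∂_{k+1}, so:

  H_0: rank C_0 − rank ∂_1 = 10 − 9 = 1, and the invariant factors of ∂_1 are all 1, so H_0 = Z.
  H_1: rank ker ∂_1 − rank ∂_2 = (30 − 9) − 20 = 1, and ∂_2 has invariant factor 2 > 1, so H_1 = Z ⊕ Z/2Z.
  H_2: rank ker ∂_2 − rank ∂_3 = (20 − 20) − 0 = 0, and there is no ∂_3, so H_2 = 0.

As a check, the Euler characteristic is 10 − 30 + 20 = 0, which agrees with 1 − 1 + 0 = 0.
(K is a triangulation of the Klein bottle.)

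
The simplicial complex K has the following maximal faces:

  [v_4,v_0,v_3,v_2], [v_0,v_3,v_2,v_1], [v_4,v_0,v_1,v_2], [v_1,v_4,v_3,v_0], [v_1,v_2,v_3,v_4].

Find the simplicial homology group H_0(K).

Take the total order v_0 < v_1 < v_2 < v_3 < v_4 on the vertex set. Then K (dimension 3) consists of the simplices:

  0-simplices (5): [v_0], [v_1], [v_2], [v_3], [v_4]
  1-simplices (10): [v_0,v_1], [v_0,v_2], [v_0,v_3], [v_0,v_4], [v_1,v_2], [v_1,v_3], [v_1,v_4], [v_2,v_3], [v_2,v_4], [v_3,v_4]
  2-simplices (10): [v_0,v_1,v_2], [v_0,v_1,v_3], [v_0,v_1,v_4], [v_0,v_2,v_3], [v_0,v_2,v_4], [v_0,v_3,v_4], [v_1,v_2,v_3], [v_1,v_2,v_4], [v_1,v_3,v_4], [v_2,v_3,v_4]
  3-simplices (5): [v_0,v_1,v_2,v_3], [v_0,v_1,v_2,v_4], [v_0,v_1,v_3,v_4], [v_0,v_2,v_3,v_4], [v_1,v_2,v_3,v_4]

so the chain groups are C_0 ≅ Z^5, C_1 ≅ Z^10, C_2 ≅ Z^10, C_3 ≅ Z^5.

The boundary map ∂_1: C_1 → C_0 is given by ∂[p,q] = [q] − [p]. For instance
  ∂[v_0,v_2] = [v_2] − [v_0].
As a 5×10 matrix over Z this has rank 4, with invariant factors (1,1,1,1).

Boundary ∂_2: C_2 → C_1 acts by ∂[p,q,r] = [q,r] − [p,r] + [p,q]. For instance
  ∂[v_0,v_1,v_4] = [v_1,v_4] − [v_0,v_4] + [v_0,v_1],
  ∂[v_0,v_1,v_3] = [v_1,v_3] − [v_0,v_3] + [v_0,v_1].
This gives a 10×10 integer matrix of rank 6; reducing to Smith normal form yields diagonal entries (1,1,1,1,1,1).

Boundary ∂_3: C_3 → C_2 sends each 3-simplex σ to the alternating sum Σ_i (−1)^i (σ with its i-th vertex removed). For instance
  ∂[v_0,v_1,v_2,v_3] = [v_1,v_2,v_3] − [v_0,v_2,v_3] + [v_0,v_1,v_3] − [v_0,v_1,v_2],
  ∂[v_0,v_2,v_3,v_4] = [v_2,v_3,v_4] − [v_0,v_3,v_4] + [v_0,v_2,v_4] − [v_0,v_2,v_3].
The 10×5 boundary matrix has rank 4 and Smith normal form diag(1,1,1,1).

From H_k ≅ ker(∂_k) / im(∂_{k+1}) we obtain:

  H_0: rank C_0 − rank ∂_1 = 5 − 4 = 1, and the invariant factors of ∂_1 are all 1, so H_0 = Z.

H_0 = Z.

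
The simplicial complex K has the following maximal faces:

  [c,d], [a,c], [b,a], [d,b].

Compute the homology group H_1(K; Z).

Take the total order a < b < c < d on the vertex set. Then K (dimension 1) consists of the simplices:

  0-simplices (4): a, b, c, d
  1-simplices (4): ab, ac, bd, cd

Hence C_0 ≅ Z^4, C_1 ≅ Z^4.

Boundary ∂_1: C_1 → C_0 is given by ∂[p,q] = [q] − [p].
The 4×4 boundary matrix has rank 3 and Smith normal form diag(1,1,1).

From H_k ≅ ker(∂_k) / im(∂_{k+1}) we obtain:

  H_1: rank ker ∂_1 − rank ∂_2 = (4 − 3) − 0 = 1, and there is no ∂_2, so H_1 ≅ Z.

(K is a triangulation of the circle S^1.)

H_1 = Z.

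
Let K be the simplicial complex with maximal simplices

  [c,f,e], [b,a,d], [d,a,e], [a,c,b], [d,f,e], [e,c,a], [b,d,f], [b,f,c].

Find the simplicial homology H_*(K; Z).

H_0 ≅ Z,  H_1 = 0,  H_2 ≅ Z.

Fix the vertex order a < b < c < d < e < f and write every simplex with vertices in increasing order. Then dim K = 2 and the simplices of K are:

  0-simplices (6): a, b, c, d, e, f
  1-simplices (12): ab, ac, ad, ae, bc, bd, bf, ce, cf, de, df, ef
  2-simplices (8): abc, abd, ace, ade, bcf, bdf, cef, def

Hence C_0 ≅ Z^6, C_1 ≅ Z^12, C_2 ≅ Z^8.

The boundary map ∂_1: C_1 → C_0 sends each edge [p,q] (with p < q) to q − p.
The 6×12 boundary matrix has rank 5 and Smith normal form diag(1,1,1,1,1).

Boundary ∂_2: C_2 → C_1 acts by ∂[p,q,r] = [q,r] − [p,r] + [p,q]. For instance
  ∂abd = bd − ad + ab,
  ∂cef = ef − cf + ce.
As a 12×8 matrix over Z this has rank 7, with invariant factors (1,1,1,1,1,1,1).

From H_k ≅ ker(∂_k) / im(∂_{k+1}) we obtain:

  H_0: rank C_0 − rank ∂_1 = 6 − 5 = 1, and the invariant factors of ∂_1 are all 1, so H_0 = Z.
  H_1: rank ker ∂_1 − rank ∂_2 = (12 − 5) − 7 = 0, and the invariant factors of ∂_2 are all 1, so H_1 = 0.
  H_2: rank ker ∂_2 − rank ∂_3 = (8 − 7) − 0 = 1, and there is no ∂_3, so H_2 = Z.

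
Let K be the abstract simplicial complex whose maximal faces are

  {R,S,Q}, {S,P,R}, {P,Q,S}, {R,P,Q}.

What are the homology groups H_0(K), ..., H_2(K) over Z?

K has 4 vertices, 6 edges, 4 triangles.
rank ∂_0 = 0, rank ∂_1 = 3 ⇒ b_0 = 4 − 0 − 3 = 1; all invariant factors of ∂_1 are 1 so no torsion. So H_0 = Z.
rank ∂_1 = 3, rank ∂_2 = 3 ⇒ b_1 = 6 − 3 − 3 = 0; all invariant factors of ∂_2 are 1 so no torsion. So H_1 = 0.
rank ∂_2 = 3, rank ∂_3 = 0 ⇒ b_2 = 4 − 3 − 0 = 1. So H_2 = Z.

H_0 ≅ Z,  H_1 = 0,  H_2 ≅ Z.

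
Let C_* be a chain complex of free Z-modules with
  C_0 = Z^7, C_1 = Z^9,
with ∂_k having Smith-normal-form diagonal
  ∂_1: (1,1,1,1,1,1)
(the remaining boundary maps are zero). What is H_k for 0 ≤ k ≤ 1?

H_0: b_0 = 7 − 0 − 6 = 1; torsion from ∂_1 factors > 1: none. So H_0 ≅ Z.
H_1: b_1 = 9 − 6 − 0 = 3; torsion from ∂_2 factors > 1: none. So H_1 ≅ Z^3.

H_0 ≅ Z,  H_1 ≅ Z^3.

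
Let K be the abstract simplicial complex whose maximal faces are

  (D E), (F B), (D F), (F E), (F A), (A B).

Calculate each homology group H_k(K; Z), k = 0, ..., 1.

H_0 = Z,  H_1 = Z^2.

Order the vertices as A < B < D < E < F. Listing each simplex with vertices in this order, K has dimension 1 with simplices:

  0-simplices (5): A, B, D, E, F
  1-simplices (6): AB, AF, BF, DE, DF, EF

Hence C_0 ≅ Z^5, C_1 ≅ Z^6.

The boundary map ∂_1: C_1 → C_0 sends each edge [p,q] (with p < q) to q − p.
The resulting 5×6 matrix has rank 4, and its Smith normal form has invariant factors (1,1,1,1).

Now H_k = ker ∂_k / im ∂_{k+1}, so:

  H_0: rank C_0 − rank ∂_1 = 5 − 4 = 1, and the invariant factors of ∂_1 are all 1, so H_0 = Z.
  H_1: rank ker ∂_1 − rank ∂_2 = (6 − 4) − 0 = 2, and there is no ∂_2, so H_1 = Z^2.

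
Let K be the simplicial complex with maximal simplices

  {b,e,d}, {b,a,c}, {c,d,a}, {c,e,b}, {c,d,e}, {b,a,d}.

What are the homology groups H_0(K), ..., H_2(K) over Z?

H_0 ≅ Z,  H_1 = 0,  H_2 ≅ Z.

Order the vertices as a < b < c < d < e. Listing each simplex with vertices in this order, K has dimension 2 with simplices:

  0-simplices (5): a, b, c, d, e
  1-simplices (9): ab, ac, ad, bc, bd, be, cd, ce, de
  2-simplices (6): abc, abd, acd, bce, bde, cde

giving chain groups C_0 ≅ Z^5, C_1 ≅ Z^9, C_2 ≅ Z^6.

∂_1: C_1 → C_0 sends each edge [p,q] (with p < q) to q − p. For instance
  ∂ad = d − a.
As a 5×9 matrix over Z this has rank 4, with invariant factors (1,1,1,1).

∂_2: C_2 → C_1 acts by ∂[p,q,r] = [q,r] − [p,r] + [p,q]. For instance
  ∂cde = de − ce + cd,
  ∂abd = bd − ad + ab.
As a 9×6 matrix over Z this has rank 5, with invariant factors (1,1,1,1,1).

Reading off H_k = ker ∂_k / im ∂_{k+1}:

  H_0: rank C_0 − rank ∂_1 = 5 − 4 = 1, and the invariant factors of ∂_1 are all 1, so H_0 ≅ Z.
  H_1: rank ker ∂_1 − rank ∂_2 = (9 − 4) − 5 = 0, and the invariant factors of ∂_2 are all 1, so H_1 ≅ 0.
  H_2: rank ker ∂_2 − rank ∂_3 = (6 − 5) − 0 = 1, and there is no ∂_3, so H_2 ≅ Z.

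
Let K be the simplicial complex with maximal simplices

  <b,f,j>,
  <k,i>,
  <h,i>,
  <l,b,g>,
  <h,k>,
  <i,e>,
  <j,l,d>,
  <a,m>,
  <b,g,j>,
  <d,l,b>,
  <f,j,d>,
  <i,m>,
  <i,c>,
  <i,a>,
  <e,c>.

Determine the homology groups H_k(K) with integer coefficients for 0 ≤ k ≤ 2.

H_0 ≅ Z^2,  H_1 ≅ Z^4,  H_2 = 0.

Take the total order a < b < c < d < e < f < g < h < i < j < k < l < m on the vertex set. Then K (dimension 2) consists of the simplices:

  0-simplices (13): a, b, c, d, e, f, g, h, i, j, k, l, m
  1-simplices (21): ai, am, bd, bf, bg, bj, bl, ce, ci, df, dj, dl, ei, fj, gj, gl, hi, hk, ik, im, jl
  2-simplices (6): bdl, bfj, bgj, bgl, dfj, djl

so the chain groups are C_0 ≅ Z^13, C_1 ≅ Z^21, C_2 ≅ Z^6.

∂_1: C_1 → C_0 maps an edge to its endpoints' difference, ∂[p,q] = q − p. For instance
  ∂df = f − d.
This gives a 13×21 integer matrix of rank 11; reducing to Smith normal form yields diagonal entries (1,1,1,1,1,1,1,1,1,1,1).

Boundary ∂_2: C_2 → C_1 acts by ∂[p,q,r] = [q,r] − [p,r] + [p,q]. For instance
  ∂bgj = gj − bj + bg,
  ∂bfj = fj − bj + bf.
The resulting 21×6 matrix has rank 6, and its Smith normal form has invariant factors (1,1,1,1,1,1).

Computing H_k = (kernel of ∂_k) / (image of ∂_{k+1}):

  H_0: rank C_0 − rank ∂_1 = 13 − 11 = 2, and the invariant factors of ∂_1 are all 1, so H_0 ≅ Z^2.
  H_1: rank ker ∂_1 − rank ∂_2 = (21 − 11) − 6 = 4, and the invariant factors of ∂_2 are all 1, so H_1 ≅ Z^4.
  H_2: rank ker ∂_2 − rank ∂_3 = (6 − 6) − 0 = 0, and there is no ∂_3, so H_2 ≅ 0.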